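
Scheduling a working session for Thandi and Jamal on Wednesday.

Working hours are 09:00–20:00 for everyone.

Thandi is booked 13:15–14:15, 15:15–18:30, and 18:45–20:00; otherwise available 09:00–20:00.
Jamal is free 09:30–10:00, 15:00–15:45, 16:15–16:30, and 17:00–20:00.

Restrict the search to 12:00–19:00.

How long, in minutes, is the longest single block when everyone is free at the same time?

15 minutes

Thandi free within 09:00–20:00: 09:00–13:15, 14:15–15:15, 18:30–18:45.
Thandi ∩ Jamal: 09:30–10:00, 15:00–15:15, 18:30–18:45.
Restricted to 12:00–19:00: 15:00–15:15, 18:30–18:45.
Common window lengths: 15, 15 min; longest is 15.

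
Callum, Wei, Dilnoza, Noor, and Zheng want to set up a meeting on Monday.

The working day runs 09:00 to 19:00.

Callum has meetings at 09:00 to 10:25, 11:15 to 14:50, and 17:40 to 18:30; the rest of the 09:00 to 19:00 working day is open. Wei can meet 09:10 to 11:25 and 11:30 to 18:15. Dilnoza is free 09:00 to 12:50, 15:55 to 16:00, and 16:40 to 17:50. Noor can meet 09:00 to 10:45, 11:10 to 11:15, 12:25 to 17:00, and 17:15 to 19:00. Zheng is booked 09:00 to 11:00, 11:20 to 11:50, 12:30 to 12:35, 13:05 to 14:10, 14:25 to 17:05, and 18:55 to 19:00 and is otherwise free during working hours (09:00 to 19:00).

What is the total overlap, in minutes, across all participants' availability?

Callum free within 09:00–19:00: 10:25–11:15, 14:50–17:40, 18:30–19:00.
Zheng free within 09:00–19:00: 11:00–11:20, 11:50–12:30, 12:35–13:05, 14:10–14:25, 17:05–18:55.
Callum ∩ Wei: 10:25–11:15, 14:50–17:40.
Callum ∩ Wei ∩ Dilnoza: 10:25–11:15, 15:55–16:00, 16:40–17:40.
Callum ∩ Wei ∩ Dilnoza ∩ Noor: 10:25–10:45, 11:10–11:15, 15:55–16:00, 16:40–17:00, 17:15–17:40.
Callum ∩ Wei ∩ Dilnoza ∩ Noor ∩ Zheng: 11:10–11:15, 17:15–17:40.
Total common minutes: 5 + 25 = 30.

30 minutes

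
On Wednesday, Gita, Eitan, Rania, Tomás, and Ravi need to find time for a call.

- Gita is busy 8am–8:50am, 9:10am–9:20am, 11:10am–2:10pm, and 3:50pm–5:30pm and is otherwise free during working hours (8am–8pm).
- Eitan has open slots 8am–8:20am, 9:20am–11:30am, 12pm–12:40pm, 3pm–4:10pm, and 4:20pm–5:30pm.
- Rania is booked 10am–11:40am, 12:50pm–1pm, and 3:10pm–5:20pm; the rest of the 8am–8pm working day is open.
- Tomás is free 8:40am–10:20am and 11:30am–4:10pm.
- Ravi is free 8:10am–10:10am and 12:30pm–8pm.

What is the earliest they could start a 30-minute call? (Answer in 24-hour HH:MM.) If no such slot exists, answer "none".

09:20

Gita free within 08:00–20:00: 08:50–09:10, 09:20–11:10, 14:10–15:50, 17:30–20:00.
Rania free within 08:00–20:00: 08:00–10:00, 11:40–12:50, 13:00–15:10, 17:20–20:00.
Gita ∩ Eitan: 09:20–11:10, 15:00–15:50.
Gita ∩ Eitan ∩ Rania: 09:20–10:00, 15:00–15:10.
Gita ∩ Eitan ∩ Rania ∩ Tomás: 09:20–10:00, 15:00–15:10.
Gita ∩ Eitan ∩ Rania ∩ Tomás ∩ Ravi: 09:20–10:00, 15:00–15:10.
Windows ≥ 30 min: 09:20–10:00.
Earliest such window starts at 09:20.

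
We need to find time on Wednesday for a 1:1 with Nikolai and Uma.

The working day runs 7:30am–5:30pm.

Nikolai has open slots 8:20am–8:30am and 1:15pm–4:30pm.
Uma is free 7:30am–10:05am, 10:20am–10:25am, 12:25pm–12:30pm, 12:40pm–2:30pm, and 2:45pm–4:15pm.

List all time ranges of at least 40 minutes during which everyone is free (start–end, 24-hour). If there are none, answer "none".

Nikolai ∩ Uma: 08:20–08:30, 13:15–14:30, 14:45–16:15.
Windows ≥ 40 min: 13:15–14:30, 14:45–16:15.

13:15–14:30, 14:45–16:15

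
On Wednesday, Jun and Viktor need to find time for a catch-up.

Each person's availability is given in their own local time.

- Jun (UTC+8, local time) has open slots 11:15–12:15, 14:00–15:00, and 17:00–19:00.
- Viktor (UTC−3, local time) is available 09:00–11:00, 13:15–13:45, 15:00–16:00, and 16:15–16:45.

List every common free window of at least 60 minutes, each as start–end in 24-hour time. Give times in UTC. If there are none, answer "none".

Jun → UTC: 03:15–04:15, 06:00–07:00, 09:00–11:00.
Viktor → UTC: 12:00–14:00, 16:15–16:45, 18:00–19:00, 19:15–19:45.
Jun ∩ Viktor: (none).
Windows ≥ 60 min: (none).

none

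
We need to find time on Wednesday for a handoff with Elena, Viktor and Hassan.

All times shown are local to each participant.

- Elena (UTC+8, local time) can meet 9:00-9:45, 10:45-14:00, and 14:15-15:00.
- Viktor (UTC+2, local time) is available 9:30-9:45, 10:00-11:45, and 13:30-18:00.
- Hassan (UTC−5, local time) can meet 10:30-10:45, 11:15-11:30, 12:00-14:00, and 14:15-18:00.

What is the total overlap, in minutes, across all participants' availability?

0 minutes

Elena → UTC: 01:00–01:45, 02:45–06:00, 06:15–07:00.
Viktor → UTC: 07:30–07:45, 08:00–09:45, 11:30–16:00.
Hassan → UTC: 15:30–15:45, 16:15–16:30, 17:00–19:00, 19:15–23:00.
Elena ∩ Viktor: (none).
Elena ∩ Viktor ∩ Hassan: (none).
Total common minutes: 0.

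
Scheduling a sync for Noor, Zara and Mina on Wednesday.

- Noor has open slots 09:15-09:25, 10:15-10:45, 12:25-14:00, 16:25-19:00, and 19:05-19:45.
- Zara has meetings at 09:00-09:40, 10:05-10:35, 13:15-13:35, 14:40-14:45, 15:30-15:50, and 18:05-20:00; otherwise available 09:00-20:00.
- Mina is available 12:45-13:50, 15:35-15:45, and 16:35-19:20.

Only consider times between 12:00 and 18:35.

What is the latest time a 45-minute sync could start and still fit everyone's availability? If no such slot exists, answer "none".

17:20

Zara free within 09:00–20:00: 09:40–10:05, 10:35–13:15, 13:35–14:40, 14:45–15:30, 15:50–18:05.
Noor ∩ Zara: 10:35–10:45, 12:25–13:15, 13:35–14:00, 16:25–18:05.
Noor ∩ Zara ∩ Mina: 12:45–13:15, 13:35–13:50, 16:35–18:05.
Restricted to 12:00–18:35: 12:45–13:15, 13:35–13:50, 16:35–18:05.
Windows ≥ 45 min: 16:35–18:05.
Latest start in the last window 16:35–18:05 is 18:05 − 45 min = 17:20.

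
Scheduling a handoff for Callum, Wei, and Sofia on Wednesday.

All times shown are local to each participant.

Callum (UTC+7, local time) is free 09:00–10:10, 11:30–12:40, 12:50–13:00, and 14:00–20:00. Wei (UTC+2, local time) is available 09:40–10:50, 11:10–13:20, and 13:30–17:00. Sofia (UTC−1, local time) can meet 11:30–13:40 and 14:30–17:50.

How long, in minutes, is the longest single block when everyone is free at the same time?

Callum → UTC: 02:00–03:10, 04:30–05:40, 05:50–06:00, 07:00–13:00.
Wei → UTC: 07:40–08:50, 09:10–11:20, 11:30–15:00.
Sofia → UTC: 12:30–14:40, 15:30–18:50.
Callum ∩ Wei: 07:40–08:50, 09:10–11:20, 11:30–13:00.
Callum ∩ Wei ∩ Sofia: 12:30–13:00.
Single common window of 30 minutes.

30 minutes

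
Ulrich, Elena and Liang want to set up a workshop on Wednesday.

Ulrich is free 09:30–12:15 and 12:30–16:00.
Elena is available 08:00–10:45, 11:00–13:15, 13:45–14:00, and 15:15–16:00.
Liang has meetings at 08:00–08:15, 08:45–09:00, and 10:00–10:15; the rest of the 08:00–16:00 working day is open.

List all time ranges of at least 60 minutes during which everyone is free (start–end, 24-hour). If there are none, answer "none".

11:00–12:15

Liang free within 08:00–16:00: 08:15–08:45, 09:00–10:00, 10:15–16:00.
Ulrich ∩ Elena: 09:30–10:45, 11:00–12:15, 12:30–13:15, 13:45–14:00, 15:15–16:00.
Ulrich ∩ Elena ∩ Liang: 09:30–10:00, 10:15–10:45, 11:00–12:15, 12:30–13:15, 13:45–14:00, 15:15–16:00.
Windows ≥ 60 min: 11:00–12:15.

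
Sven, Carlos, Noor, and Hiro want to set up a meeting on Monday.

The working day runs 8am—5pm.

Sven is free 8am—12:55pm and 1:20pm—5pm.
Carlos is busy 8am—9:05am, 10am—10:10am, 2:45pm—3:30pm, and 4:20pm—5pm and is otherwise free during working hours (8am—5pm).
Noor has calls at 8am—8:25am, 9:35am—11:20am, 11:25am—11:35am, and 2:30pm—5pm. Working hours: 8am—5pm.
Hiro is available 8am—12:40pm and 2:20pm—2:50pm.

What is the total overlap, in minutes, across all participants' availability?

Carlos free within 08:00–17:00: 09:05–10:00, 10:10–14:45, 15:30–16:20.
Noor free within 08:00–17:00: 08:25–09:35, 11:20–11:25, 11:35–14:30.
Sven ∩ Carlos: 09:05–10:00, 10:10–12:55, 13:20–14:45, 15:30–16:20.
Sven ∩ Carlos ∩ Noor: 09:05–09:35, 11:20–11:25, 11:35–12:55, 13:20–14:30.
Sven ∩ Carlos ∩ Noor ∩ Hiro: 09:05–09:35, 11:20–11:25, 11:35–12:40, 14:20–14:30.
Total common minutes: 30 + 5 + 65 + 10 = 110.

110 minutes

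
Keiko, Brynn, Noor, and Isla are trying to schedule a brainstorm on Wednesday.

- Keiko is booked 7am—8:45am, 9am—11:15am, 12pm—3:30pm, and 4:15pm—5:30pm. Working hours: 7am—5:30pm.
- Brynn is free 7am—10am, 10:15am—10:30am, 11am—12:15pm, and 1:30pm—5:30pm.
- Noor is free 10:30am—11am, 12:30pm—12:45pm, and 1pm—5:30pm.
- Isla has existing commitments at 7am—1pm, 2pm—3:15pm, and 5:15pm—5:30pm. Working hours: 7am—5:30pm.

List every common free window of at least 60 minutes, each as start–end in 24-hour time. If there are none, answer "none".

none

Keiko free within 07:00–17:30: 08:45–09:00, 11:15–12:00, 15:30–16:15.
Isla free within 07:00–17:30: 13:00–14:00, 15:15–17:15.
Keiko ∩ Brynn: 08:45–09:00, 11:15–12:00, 15:30–16:15.
Keiko ∩ Brynn ∩ Noor: 15:30–16:15.
Keiko ∩ Brynn ∩ Noor ∩ Isla: 15:30–16:15.
Windows ≥ 60 min: (none).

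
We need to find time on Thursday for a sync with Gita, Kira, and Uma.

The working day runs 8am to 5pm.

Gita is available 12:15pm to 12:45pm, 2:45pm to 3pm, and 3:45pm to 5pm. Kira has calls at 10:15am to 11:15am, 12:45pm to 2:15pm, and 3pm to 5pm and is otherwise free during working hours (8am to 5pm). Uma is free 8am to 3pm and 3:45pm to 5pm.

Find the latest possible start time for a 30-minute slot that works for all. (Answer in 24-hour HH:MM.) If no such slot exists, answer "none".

12:15

Kira free within 08:00–17:00: 08:00–10:15, 11:15–12:45, 14:15–15:00.
Gita ∩ Kira: 12:15–12:45, 14:45–15:00.
Gita ∩ Kira ∩ Uma: 12:15–12:45, 14:45–15:00.
Windows ≥ 30 min: 12:15–12:45.
Latest start in the last window 12:15–12:45 is 12:45 − 30 min = 12:15.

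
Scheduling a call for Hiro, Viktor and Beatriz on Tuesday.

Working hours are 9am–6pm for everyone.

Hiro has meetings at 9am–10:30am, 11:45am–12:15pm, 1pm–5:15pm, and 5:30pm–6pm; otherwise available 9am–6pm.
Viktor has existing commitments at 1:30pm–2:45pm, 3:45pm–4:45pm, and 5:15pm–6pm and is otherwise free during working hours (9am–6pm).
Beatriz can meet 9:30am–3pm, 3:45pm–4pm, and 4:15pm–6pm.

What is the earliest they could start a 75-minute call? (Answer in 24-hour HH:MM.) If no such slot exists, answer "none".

Hiro free within 09:00–18:00: 10:30–11:45, 12:15–13:00, 17:15–17:30.
Viktor free within 09:00–18:00: 09:00–13:30, 14:45–15:45, 16:45–17:15.
Hiro ∩ Viktor: 10:30–11:45, 12:15–13:00.
Hiro ∩ Viktor ∩ Beatriz: 10:30–11:45, 12:15–13:00.
Windows ≥ 75 min: 10:30–11:45.
Earliest such window starts at 10:30.

10:30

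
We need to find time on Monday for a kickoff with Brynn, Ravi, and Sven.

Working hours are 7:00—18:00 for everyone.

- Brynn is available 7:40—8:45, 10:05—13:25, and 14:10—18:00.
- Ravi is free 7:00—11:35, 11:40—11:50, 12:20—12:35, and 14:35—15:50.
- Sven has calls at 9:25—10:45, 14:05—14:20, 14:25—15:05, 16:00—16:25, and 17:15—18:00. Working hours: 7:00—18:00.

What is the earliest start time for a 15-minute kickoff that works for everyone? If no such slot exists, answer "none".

07:40

Sven free within 07:00–18:00: 07:00–09:25, 10:45–14:05, 14:20–14:25, 15:05–16:00, 16:25–17:15.
Brynn ∩ Ravi: 07:40–08:45, 10:05–11:35, 11:40–11:50, 12:20–12:35, 14:35–15:50.
Brynn ∩ Ravi ∩ Sven: 07:40–08:45, 10:45–11:35, 11:40–11:50, 12:20–12:35, 15:05–15:50.
Windows ≥ 15 min: 07:40–08:45, 10:45–11:35, 12:20–12:35, 15:05–15:50.
Earliest such window starts at 07:40.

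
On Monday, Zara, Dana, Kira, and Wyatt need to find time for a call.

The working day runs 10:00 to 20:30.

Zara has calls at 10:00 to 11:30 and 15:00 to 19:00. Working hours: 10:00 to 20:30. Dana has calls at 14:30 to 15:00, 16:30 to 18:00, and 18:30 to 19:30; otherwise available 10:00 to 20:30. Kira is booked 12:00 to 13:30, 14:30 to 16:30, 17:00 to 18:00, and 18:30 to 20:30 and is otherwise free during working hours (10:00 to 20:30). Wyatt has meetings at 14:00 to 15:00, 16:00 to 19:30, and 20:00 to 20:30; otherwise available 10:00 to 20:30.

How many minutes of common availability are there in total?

Zara free within 10:00–20:30: 11:30–15:00, 19:00–20:30.
Dana free within 10:00–20:30: 10:00–14:30, 15:00–16:30, 18:00–18:30, 19:30–20:30.
Kira free within 10:00–20:30: 10:00–12:00, 13:30–14:30, 16:30–17:00, 18:00–18:30.
Wyatt free within 10:00–20:30: 10:00–14:00, 15:00–16:00, 19:30–20:00.
Zara ∩ Dana: 11:30–14:30, 19:30–20:30.
Zara ∩ Dana ∩ Kira: 11:30–12:00, 13:30–14:30.
Zara ∩ Dana ∩ Kira ∩ Wyatt: 11:30–12:00, 13:30–14:00.
Total common minutes: 30 + 30 = 60.

60 minutes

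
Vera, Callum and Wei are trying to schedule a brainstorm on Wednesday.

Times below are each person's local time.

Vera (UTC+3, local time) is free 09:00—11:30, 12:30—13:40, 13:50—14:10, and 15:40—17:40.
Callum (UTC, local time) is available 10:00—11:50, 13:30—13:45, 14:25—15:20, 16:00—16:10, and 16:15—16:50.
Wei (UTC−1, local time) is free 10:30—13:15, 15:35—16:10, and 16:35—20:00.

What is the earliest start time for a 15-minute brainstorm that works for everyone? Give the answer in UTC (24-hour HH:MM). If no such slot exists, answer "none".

13:30

Vera → UTC: 06:00–08:30, 09:30–10:40, 10:50–11:10, 12:40–14:40.
Callum → UTC: 10:00–11:50, 13:30–13:45, 14:25–15:20, 16:00–16:10, 16:15–16:50.
Wei → UTC: 11:30–14:15, 16:35–17:10, 17:35–21:00.
Vera ∩ Callum: 10:00–10:40, 10:50–11:10, 13:30–13:45, 14:25–14:40.
Vera ∩ Callum ∩ Wei: 13:30–13:45.
Windows ≥ 15 min: 13:30–13:45.
Earliest such window starts at 13:30.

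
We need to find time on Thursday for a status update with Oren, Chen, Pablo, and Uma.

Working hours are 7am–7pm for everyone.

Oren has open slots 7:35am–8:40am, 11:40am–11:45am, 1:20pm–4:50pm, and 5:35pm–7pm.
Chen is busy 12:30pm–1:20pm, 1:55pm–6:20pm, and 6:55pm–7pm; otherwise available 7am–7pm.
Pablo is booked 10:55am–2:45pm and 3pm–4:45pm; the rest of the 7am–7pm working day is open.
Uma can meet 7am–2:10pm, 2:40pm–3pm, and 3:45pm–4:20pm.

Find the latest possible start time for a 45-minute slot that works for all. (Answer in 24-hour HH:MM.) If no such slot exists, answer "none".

Chen free within 07:00–19:00: 07:00–12:30, 13:20–13:55, 18:20–18:55.
Pablo free within 07:00–19:00: 07:00–10:55, 14:45–15:00, 16:45–19:00.
Oren ∩ Chen: 07:35–08:40, 11:40–11:45, 13:20–13:55, 18:20–18:55.
Oren ∩ Chen ∩ Pablo: 07:35–08:40, 18:20–18:55.
Oren ∩ Chen ∩ Pablo ∩ Uma: 07:35–08:40.
Windows ≥ 45 min: 07:35–08:40.
Latest start in the last window 07:35–08:40 is 08:40 − 45 min = 07:55.

07:55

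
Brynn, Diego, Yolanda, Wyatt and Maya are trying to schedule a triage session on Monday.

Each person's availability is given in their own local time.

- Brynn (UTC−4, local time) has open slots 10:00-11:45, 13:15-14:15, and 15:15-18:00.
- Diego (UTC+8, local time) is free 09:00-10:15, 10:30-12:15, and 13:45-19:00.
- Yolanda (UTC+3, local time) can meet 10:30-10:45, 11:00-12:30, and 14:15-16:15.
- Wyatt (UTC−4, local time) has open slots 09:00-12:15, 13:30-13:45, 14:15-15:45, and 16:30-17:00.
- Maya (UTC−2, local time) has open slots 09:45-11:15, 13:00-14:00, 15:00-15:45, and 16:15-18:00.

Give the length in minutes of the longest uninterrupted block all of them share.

Brynn → UTC: 14:00–15:45, 17:15–18:15, 19:15–22:00.
Diego → UTC: 01:00–02:15, 02:30–04:15, 05:45–11:00.
Yolanda → UTC: 07:30–07:45, 08:00–09:30, 11:15–13:15.
Wyatt → UTC: 13:00–16:15, 17:30–17:45, 18:15–19:45, 20:30–21:00.
Maya → UTC: 11:45–13:15, 15:00–16:00, 17:00–17:45, 18:15–20:00.
Brynn ∩ Diego: (none).
Brynn ∩ Diego ∩ Yolanda: (none).
Brynn ∩ Diego ∩ Yolanda ∩ Wyatt: (none).
Brynn ∩ Diego ∩ Yolanda ∩ Wyatt ∩ Maya: (none).
No common window.

0 minutes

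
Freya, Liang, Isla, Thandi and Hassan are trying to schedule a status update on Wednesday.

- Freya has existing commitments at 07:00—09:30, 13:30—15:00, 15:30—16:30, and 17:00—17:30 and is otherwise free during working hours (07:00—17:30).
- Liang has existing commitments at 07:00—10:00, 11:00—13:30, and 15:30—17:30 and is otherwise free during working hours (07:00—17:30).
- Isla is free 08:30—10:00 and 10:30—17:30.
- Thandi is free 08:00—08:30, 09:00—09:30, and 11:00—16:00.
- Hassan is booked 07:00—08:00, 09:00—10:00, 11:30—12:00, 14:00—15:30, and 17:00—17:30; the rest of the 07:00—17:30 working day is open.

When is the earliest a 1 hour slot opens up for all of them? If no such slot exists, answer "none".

Freya free within 07:00–17:30: 09:30–13:30, 15:00–15:30, 16:30–17:00.
Liang free within 07:00–17:30: 10:00–11:00, 13:30–15:30.
Hassan free within 07:00–17:30: 08:00–09:00, 10:00–11:30, 12:00–14:00, 15:30–17:00.
Freya ∩ Liang: 10:00–11:00, 15:00–15:30.
Freya ∩ Liang ∩ Isla: 10:30–11:00, 15:00–15:30.
Freya ∩ Liang ∩ Isla ∩ Thandi: 15:00–15:30.
Freya ∩ Liang ∩ Isla ∩ Thandi ∩ Hassan: (none).
Windows ≥ 60 min: (none).

none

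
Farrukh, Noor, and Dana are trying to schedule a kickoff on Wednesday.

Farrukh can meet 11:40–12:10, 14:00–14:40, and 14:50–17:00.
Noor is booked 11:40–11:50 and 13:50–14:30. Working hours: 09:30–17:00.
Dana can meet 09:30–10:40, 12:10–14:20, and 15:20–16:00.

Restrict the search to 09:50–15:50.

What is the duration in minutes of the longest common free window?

Noor free within 09:30–17:00: 09:30–11:40, 11:50–13:50, 14:30–17:00.
Farrukh ∩ Noor: 11:50–12:10, 14:30–14:40, 14:50–17:00.
Farrukh ∩ Noor ∩ Dana: 15:20–16:00.
Restricted to 09:50–15:50: 15:20–15:50.
Single common window of 30 minutes.

30 minutes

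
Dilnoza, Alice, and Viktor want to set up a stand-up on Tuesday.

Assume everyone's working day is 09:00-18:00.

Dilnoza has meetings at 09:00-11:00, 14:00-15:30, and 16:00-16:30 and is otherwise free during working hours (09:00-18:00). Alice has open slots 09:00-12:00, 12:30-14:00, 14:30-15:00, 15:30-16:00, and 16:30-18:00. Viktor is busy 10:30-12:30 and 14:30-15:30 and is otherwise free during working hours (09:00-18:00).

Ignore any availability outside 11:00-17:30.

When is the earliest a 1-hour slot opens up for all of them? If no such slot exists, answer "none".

Dilnoza free within 09:00–18:00: 11:00–14:00, 15:30–16:00, 16:30–18:00.
Viktor free within 09:00–18:00: 09:00–10:30, 12:30–14:30, 15:30–18:00.
Dilnoza ∩ Alice: 11:00–12:00, 12:30–14:00, 15:30–16:00, 16:30–18:00.
Dilnoza ∩ Alice ∩ Viktor: 12:30–14:00, 15:30–16:00, 16:30–18:00.
Restricted to 11:00–17:30: 12:30–14:00, 15:30–16:00, 16:30–17:30.
Windows ≥ 60 min: 12:30–14:00, 16:30–17:30.
Earliest such window starts at 12:30.

12:30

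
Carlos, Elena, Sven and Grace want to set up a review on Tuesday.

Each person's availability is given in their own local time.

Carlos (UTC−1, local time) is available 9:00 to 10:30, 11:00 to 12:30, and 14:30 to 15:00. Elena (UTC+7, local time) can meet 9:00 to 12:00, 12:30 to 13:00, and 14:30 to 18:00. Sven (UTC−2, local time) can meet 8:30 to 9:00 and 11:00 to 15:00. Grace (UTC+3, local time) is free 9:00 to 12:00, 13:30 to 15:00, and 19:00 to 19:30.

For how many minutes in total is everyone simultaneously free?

30 minutes

Carlos → UTC: 10:00–11:30, 12:00–13:30, 15:30–16:00.
Elena → UTC: 02:00–05:00, 05:30–06:00, 07:30–11:00.
Sven → UTC: 10:30–11:00, 13:00–17:00.
Grace → UTC: 06:00–09:00, 10:30–12:00, 16:00–16:30.
Carlos ∩ Elena: 10:00–11:00.
Carlos ∩ Elena ∩ Sven: 10:30–11:00.
Carlos ∩ Elena ∩ Sven ∩ Grace: 10:30–11:00.
Total common minutes: 30.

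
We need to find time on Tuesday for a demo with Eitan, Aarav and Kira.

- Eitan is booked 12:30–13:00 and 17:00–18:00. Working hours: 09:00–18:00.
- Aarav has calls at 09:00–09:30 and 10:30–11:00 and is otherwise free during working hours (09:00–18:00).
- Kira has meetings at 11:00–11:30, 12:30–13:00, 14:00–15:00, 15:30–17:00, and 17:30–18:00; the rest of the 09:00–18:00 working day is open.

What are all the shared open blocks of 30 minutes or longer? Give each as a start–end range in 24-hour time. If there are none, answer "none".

Eitan free within 09:00–18:00: 09:00–12:30, 13:00–17:00.
Aarav free within 09:00–18:00: 09:30–10:30, 11:00–18:00.
Kira free within 09:00–18:00: 09:00–11:00, 11:30–12:30, 13:00–14:00, 15:00–15:30, 17:00–17:30.
Eitan ∩ Aarav: 09:30–10:30, 11:00–12:30, 13:00–17:00.
Eitan ∩ Aarav ∩ Kira: 09:30–10:30, 11:30–12:30, 13:00–14:00, 15:00–15:30.
Windows ≥ 30 min: 09:30–10:30, 11:30–12:30, 13:00–14:00, 15:00–15:30.

09:30–10:30, 11:30–12:30, 13:00–14:00, 15:00–15:30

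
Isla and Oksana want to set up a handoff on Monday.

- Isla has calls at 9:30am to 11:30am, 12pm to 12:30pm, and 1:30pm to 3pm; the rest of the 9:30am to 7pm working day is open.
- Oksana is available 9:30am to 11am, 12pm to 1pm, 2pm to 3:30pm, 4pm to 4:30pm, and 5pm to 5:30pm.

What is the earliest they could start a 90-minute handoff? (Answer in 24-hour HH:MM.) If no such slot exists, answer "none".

none

Isla free within 09:30–19:00: 11:30–12:00, 12:30–13:30, 15:00–19:00.
Isla ∩ Oksana: 12:30–13:00, 15:00–15:30, 16:00–16:30, 17:00–17:30.
Windows ≥ 90 min: (none).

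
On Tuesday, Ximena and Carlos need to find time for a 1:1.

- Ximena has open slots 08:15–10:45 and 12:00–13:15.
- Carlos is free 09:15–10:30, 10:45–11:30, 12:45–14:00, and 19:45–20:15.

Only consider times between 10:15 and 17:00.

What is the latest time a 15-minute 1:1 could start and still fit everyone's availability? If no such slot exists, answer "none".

13:00

Ximena ∩ Carlos: 09:15–10:30, 12:45–13:15.
Restricted to 10:15–17:00: 10:15–10:30, 12:45–13:15.
Windows ≥ 15 min: 10:15–10:30, 12:45–13:15.
Latest start in the last window 12:45–13:15 is 13:15 − 15 min = 13:00.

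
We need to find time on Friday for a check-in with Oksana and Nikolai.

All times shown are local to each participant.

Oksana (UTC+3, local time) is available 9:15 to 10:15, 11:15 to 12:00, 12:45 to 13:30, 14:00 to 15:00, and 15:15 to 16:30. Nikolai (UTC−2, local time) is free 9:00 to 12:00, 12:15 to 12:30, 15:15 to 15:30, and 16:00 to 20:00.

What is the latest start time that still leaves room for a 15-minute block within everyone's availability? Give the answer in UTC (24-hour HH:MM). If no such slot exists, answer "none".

Oksana → UTC: 06:15–07:15, 08:15–09:00, 09:45–10:30, 11:00–12:00, 12:15–13:30.
Nikolai → UTC: 11:00–14:00, 14:15–14:30, 17:15–17:30, 18:00–22:00.
Oksana ∩ Nikolai: 11:00–12:00, 12:15–13:30.
Windows ≥ 15 min: 11:00–12:00, 12:15–13:30.
Latest start in the last window 12:15–13:30 is 13:30 − 15 min = 13:15.

13:15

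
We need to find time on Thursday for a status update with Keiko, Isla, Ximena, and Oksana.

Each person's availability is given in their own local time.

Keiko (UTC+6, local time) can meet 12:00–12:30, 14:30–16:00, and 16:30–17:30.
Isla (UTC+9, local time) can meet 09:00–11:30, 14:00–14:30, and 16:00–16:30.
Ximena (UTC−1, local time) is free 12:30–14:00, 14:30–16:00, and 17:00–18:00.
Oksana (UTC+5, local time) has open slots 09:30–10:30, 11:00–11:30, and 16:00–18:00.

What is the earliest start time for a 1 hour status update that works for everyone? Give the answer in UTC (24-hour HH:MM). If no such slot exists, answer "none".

Keiko → UTC: 06:00–06:30, 08:30–10:00, 10:30–11:30.
Isla → UTC: 00:00–02:30, 05:00–05:30, 07:00–07:30.
Ximena → UTC: 13:30–15:00, 15:30–17:00, 18:00–19:00.
Oksana → UTC: 04:30–05:30, 06:00–06:30, 11:00–13:00.
Keiko ∩ Isla: (none).
Keiko ∩ Isla ∩ Ximena: (none).
Keiko ∩ Isla ∩ Ximena ∩ Oksana: (none).
Windows ≥ 60 min: (none).

none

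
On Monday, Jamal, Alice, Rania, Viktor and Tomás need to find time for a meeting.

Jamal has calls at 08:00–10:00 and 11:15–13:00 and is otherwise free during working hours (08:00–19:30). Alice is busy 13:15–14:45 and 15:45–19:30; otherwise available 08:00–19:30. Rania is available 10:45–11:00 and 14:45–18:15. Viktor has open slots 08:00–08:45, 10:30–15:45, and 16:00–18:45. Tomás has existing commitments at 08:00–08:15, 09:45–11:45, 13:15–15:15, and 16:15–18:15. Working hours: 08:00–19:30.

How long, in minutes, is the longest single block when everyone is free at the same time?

Jamal free within 08:00–19:30: 10:00–11:15, 13:00–19:30.
Alice free within 08:00–19:30: 08:00–13:15, 14:45–15:45.
Tomás free within 08:00–19:30: 08:15–09:45, 11:45–13:15, 15:15–16:15, 18:15–19:30.
Jamal ∩ Alice: 10:00–11:15, 13:00–13:15, 14:45–15:45.
Jamal ∩ Alice ∩ Rania: 10:45–11:00, 14:45–15:45.
Jamal ∩ Alice ∩ Rania ∩ Viktor: 10:45–11:00, 14:45–15:45.
Jamal ∩ Alice ∩ Rania ∩ Viktor ∩ Tomás: 15:15–15:45.
Single common window of 30 minutes.

30 minutes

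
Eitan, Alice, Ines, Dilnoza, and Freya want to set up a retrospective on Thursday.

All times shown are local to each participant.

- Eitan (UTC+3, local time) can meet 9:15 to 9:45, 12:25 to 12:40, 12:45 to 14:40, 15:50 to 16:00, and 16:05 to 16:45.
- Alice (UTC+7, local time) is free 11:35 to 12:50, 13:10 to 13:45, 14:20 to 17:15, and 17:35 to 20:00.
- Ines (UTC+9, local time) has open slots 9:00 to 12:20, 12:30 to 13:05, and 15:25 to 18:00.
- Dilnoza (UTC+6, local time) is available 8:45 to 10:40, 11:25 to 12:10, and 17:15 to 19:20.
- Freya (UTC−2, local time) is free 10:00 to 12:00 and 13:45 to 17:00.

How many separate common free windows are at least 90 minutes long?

0

Eitan → UTC: 06:15–06:45, 09:25–09:40, 09:45–11:40, 12:50–13:00, 13:05–13:45.
Alice → UTC: 04:35–05:50, 06:10–06:45, 07:20–10:15, 10:35–13:00.
Ines → UTC: 00:00–03:20, 03:30–04:05, 06:25–09:00.
Dilnoza → UTC: 02:45–04:40, 05:25–06:10, 11:15–13:20.
Freya → UTC: 12:00–14:00, 15:45–19:00.
Eitan ∩ Alice: 06:15–06:45, 09:25–09:40, 09:45–10:15, 10:35–11:40, 12:50–13:00.
Eitan ∩ Alice ∩ Ines: 06:25–06:45.
Eitan ∩ Alice ∩ Ines ∩ Dilnoza: (none).
Eitan ∩ Alice ∩ Ines ∩ Dilnoza ∩ Freya: (none).
Windows ≥ 90 min: (none).
That's 0 windows.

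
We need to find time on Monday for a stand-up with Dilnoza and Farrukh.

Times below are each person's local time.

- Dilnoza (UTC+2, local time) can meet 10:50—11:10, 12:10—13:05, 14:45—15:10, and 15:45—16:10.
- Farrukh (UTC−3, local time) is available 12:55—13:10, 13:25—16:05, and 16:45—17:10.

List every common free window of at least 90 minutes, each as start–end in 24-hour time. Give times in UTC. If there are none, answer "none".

Dilnoza → UTC: 08:50–09:10, 10:10–11:05, 12:45–13:10, 13:45–14:10.
Farrukh → UTC: 15:55–16:10, 16:25–19:05, 19:45–20:10.
Dilnoza ∩ Farrukh: (none).
Windows ≥ 90 min: (none).

none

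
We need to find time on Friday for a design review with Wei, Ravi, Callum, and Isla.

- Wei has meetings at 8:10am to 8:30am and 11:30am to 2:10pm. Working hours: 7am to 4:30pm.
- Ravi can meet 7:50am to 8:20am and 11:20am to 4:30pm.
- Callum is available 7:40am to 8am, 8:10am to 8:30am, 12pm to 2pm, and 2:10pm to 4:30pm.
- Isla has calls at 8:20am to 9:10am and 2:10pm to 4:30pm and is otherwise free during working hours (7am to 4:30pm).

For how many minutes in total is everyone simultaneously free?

10 minutes

Wei free within 07:00–16:30: 07:00–08:10, 08:30–11:30, 14:10–16:30.
Isla free within 07:00–16:30: 07:00–08:20, 09:10–14:10.
Wei ∩ Ravi: 07:50–08:10, 11:20–11:30, 14:10–16:30.
Wei ∩ Ravi ∩ Callum: 07:50–08:00, 14:10–16:30.
Wei ∩ Ravi ∩ Callum ∩ Isla: 07:50–08:00.
Total common minutes: 10.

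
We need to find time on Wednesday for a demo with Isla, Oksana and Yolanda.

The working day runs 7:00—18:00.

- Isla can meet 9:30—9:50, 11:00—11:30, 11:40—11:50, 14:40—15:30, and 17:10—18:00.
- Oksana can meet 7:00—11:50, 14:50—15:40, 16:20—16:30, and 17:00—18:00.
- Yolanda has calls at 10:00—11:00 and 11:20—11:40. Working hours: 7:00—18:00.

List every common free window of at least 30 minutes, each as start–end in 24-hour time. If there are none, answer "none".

Yolanda free within 07:00–18:00: 07:00–10:00, 11:00–11:20, 11:40–18:00.
Isla ∩ Oksana: 09:30–09:50, 11:00–11:30, 11:40–11:50, 14:50–15:30, 17:10–18:00.
Isla ∩ Oksana ∩ Yolanda: 09:30–09:50, 11:00–11:20, 11:40–11:50, 14:50–15:30, 17:10–18:00.
Windows ≥ 30 min: 14:50–15:30, 17:10–18:00.

14:50–15:30, 17:10–18:00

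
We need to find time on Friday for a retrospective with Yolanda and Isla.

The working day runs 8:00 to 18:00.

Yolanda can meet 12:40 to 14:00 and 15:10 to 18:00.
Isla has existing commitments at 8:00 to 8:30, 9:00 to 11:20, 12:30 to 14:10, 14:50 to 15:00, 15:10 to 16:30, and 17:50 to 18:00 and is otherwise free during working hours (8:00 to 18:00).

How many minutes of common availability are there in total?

80 minutes

Isla free within 08:00–18:00: 08:30–09:00, 11:20–12:30, 14:10–14:50, 15:00–15:10, 16:30–17:50.
Yolanda ∩ Isla: 16:30–17:50.
Total common minutes: 80.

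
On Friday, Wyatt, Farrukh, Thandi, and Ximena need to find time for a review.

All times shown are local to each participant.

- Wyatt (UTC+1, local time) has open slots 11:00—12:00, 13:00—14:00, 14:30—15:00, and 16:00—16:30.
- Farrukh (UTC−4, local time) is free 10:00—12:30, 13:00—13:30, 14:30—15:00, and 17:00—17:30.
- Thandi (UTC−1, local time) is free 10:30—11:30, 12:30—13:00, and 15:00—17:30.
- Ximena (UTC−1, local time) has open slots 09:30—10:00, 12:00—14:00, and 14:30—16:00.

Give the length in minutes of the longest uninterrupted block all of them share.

0 minutes

Wyatt → UTC: 10:00–11:00, 12:00–13:00, 13:30–14:00, 15:00–15:30.
Farrukh → UTC: 14:00–16:30, 17:00–17:30, 18:30–19:00, 21:00–21:30.
Thandi → UTC: 11:30–12:30, 13:30–14:00, 16:00–18:30.
Ximena → UTC: 10:30–11:00, 13:00–15:00, 15:30–17:00.
Wyatt ∩ Farrukh: 15:00–15:30.
Wyatt ∩ Farrukh ∩ Thandi: (none).
Wyatt ∩ Farrukh ∩ Thandi ∩ Ximena: (none).
No common window.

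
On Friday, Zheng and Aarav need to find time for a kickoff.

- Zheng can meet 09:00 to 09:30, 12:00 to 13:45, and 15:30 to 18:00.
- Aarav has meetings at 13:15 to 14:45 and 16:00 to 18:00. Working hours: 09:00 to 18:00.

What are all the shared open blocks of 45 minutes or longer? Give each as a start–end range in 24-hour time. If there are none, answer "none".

12:00–13:15

Aarav free within 09:00–18:00: 09:00–13:15, 14:45–16:00.
Zheng ∩ Aarav: 09:00–09:30, 12:00–13:15, 15:30–16:00.
Windows ≥ 45 min: 12:00–13:15.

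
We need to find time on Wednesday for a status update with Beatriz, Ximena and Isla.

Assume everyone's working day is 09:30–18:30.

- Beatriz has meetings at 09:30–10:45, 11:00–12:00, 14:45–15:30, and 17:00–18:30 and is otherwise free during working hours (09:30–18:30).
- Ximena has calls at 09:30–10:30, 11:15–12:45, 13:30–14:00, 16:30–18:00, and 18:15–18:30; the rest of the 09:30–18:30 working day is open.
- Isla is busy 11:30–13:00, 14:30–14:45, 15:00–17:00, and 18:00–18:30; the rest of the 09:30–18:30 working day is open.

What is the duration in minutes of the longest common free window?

Beatriz free within 09:30–18:30: 10:45–11:00, 12:00–14:45, 15:30–17:00.
Ximena free within 09:30–18:30: 10:30–11:15, 12:45–13:30, 14:00–16:30, 18:00–18:15.
Isla free within 09:30–18:30: 09:30–11:30, 13:00–14:30, 14:45–15:00, 17:00–18:00.
Beatriz ∩ Ximena: 10:45–11:00, 12:45–13:30, 14:00–14:45, 15:30–16:30.
Beatriz ∩ Ximena ∩ Isla: 10:45–11:00, 13:00–13:30, 14:00–14:30.
Common window lengths: 15, 30, 30 min; longest is 30.

30 minutes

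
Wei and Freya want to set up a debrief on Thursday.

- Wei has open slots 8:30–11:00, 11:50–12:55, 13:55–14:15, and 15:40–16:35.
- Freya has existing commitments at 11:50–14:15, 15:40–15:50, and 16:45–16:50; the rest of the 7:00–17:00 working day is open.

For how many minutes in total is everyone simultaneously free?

195 minutes

Freya free within 07:00–17:00: 07:00–11:50, 14:15–15:40, 15:50–16:45, 16:50–17:00.
Wei ∩ Freya: 08:30–11:00, 15:50–16:35.
Total common minutes: 150 + 45 = 195.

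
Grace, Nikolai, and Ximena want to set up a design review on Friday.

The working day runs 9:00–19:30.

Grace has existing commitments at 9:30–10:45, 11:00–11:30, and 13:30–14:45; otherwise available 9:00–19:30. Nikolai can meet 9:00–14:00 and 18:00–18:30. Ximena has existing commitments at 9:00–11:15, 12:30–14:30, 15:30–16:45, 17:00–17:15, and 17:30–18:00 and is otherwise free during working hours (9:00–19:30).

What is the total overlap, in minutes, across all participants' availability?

Grace free within 09:00–19:30: 09:00–09:30, 10:45–11:00, 11:30–13:30, 14:45–19:30.
Ximena free within 09:00–19:30: 11:15–12:30, 14:30–15:30, 16:45–17:00, 17:15–17:30, 18:00–19:30.
Grace ∩ Nikolai: 09:00–09:30, 10:45–11:00, 11:30–13:30, 18:00–18:30.
Grace ∩ Nikolai ∩ Ximena: 11:30–12:30, 18:00–18:30.
Total common minutes: 60 + 30 = 90.

90 minutes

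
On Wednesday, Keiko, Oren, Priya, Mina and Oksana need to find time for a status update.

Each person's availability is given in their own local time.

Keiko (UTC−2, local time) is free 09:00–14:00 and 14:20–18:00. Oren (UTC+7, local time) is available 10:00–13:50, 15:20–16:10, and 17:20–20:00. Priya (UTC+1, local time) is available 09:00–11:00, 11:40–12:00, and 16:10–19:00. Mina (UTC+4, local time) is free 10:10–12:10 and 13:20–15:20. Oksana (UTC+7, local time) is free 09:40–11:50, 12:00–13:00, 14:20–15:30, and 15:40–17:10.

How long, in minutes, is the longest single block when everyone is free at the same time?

0 minutes

Keiko → UTC: 11:00–16:00, 16:20–20:00.
Oren → UTC: 03:00–06:50, 08:20–09:10, 10:20–13:00.
Priya → UTC: 08:00–10:00, 10:40–11:00, 15:10–18:00.
Mina → UTC: 06:10–08:10, 09:20–11:20.
Oksana → UTC: 02:40–04:50, 05:00–06:00, 07:20–08:30, 08:40–10:10.
Keiko ∩ Oren: 11:00–13:00.
Keiko ∩ Oren ∩ Priya: (none).
Keiko ∩ Oren ∩ Priya ∩ Mina: (none).
Keiko ∩ Oren ∩ Priya ∩ Mina ∩ Oksana: (none).
No common window.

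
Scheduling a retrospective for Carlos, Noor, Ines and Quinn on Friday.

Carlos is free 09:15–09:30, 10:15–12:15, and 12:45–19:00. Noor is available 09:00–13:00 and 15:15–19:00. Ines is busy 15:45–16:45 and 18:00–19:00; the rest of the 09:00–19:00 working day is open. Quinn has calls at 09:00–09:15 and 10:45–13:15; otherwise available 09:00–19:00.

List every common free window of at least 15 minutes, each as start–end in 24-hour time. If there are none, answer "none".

09:15–09:30, 10:15–10:45, 15:15–15:45, 16:45–18:00

Ines free within 09:00–19:00: 09:00–15:45, 16:45–18:00.
Quinn free within 09:00–19:00: 09:15–10:45, 13:15–19:00.
Carlos ∩ Noor: 09:15–09:30, 10:15–12:15, 12:45–13:00, 15:15–19:00.
Carlos ∩ Noor ∩ Ines: 09:15–09:30, 10:15–12:15, 12:45–13:00, 15:15–15:45, 16:45–18:00.
Carlos ∩ Noor ∩ Ines ∩ Quinn: 09:15–09:30, 10:15–10:45, 15:15–15:45, 16:45–18:00.
Windows ≥ 15 min: 09:15–09:30, 10:15–10:45, 15:15–15:45, 16:45–18:00.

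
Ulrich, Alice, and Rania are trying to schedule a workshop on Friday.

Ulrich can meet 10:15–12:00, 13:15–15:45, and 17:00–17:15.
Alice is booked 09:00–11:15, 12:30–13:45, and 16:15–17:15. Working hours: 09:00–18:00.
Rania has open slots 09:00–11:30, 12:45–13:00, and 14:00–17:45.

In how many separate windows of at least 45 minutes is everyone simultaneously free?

Alice free within 09:00–18:00: 11:15–12:30, 13:45–16:15, 17:15–18:00.
Ulrich ∩ Alice: 11:15–12:00, 13:45–15:45.
Ulrich ∩ Alice ∩ Rania: 11:15–11:30, 14:00–15:45.
Windows ≥ 45 min: 14:00–15:45.
That's 1 window.

1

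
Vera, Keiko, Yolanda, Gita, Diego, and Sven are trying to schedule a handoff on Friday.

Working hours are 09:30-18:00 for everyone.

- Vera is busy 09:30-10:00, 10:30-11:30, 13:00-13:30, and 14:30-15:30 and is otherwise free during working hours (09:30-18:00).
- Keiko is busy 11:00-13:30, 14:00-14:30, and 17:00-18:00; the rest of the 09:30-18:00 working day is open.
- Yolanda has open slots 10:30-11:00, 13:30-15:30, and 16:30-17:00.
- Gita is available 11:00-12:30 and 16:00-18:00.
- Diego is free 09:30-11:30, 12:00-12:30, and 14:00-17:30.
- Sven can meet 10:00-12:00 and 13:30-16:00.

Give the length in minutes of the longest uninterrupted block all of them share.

Vera free within 09:30–18:00: 10:00–10:30, 11:30–13:00, 13:30–14:30, 15:30–18:00.
Keiko free within 09:30–18:00: 09:30–11:00, 13:30–14:00, 14:30–17:00.
Vera ∩ Keiko: 10:00–10:30, 13:30–14:00, 15:30–17:00.
Vera ∩ Keiko ∩ Yolanda: 13:30–14:00, 16:30–17:00.
Vera ∩ Keiko ∩ Yolanda ∩ Gita: 16:30–17:00.
Vera ∩ Keiko ∩ Yolanda ∩ Gita ∩ Diego: 16:30–17:00.
Vera ∩ Keiko ∩ Yolanda ∩ Gita ∩ Diego ∩ Sven: (none).
No common window.

0 minutes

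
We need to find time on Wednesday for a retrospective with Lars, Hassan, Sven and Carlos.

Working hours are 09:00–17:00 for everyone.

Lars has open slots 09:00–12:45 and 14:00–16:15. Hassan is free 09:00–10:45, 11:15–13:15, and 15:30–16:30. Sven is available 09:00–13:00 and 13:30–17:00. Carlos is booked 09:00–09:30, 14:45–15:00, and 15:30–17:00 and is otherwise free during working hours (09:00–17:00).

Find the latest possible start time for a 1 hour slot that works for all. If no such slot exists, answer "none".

Carlos free within 09:00–17:00: 09:30–14:45, 15:00–15:30.
Lars ∩ Hassan: 09:00–10:45, 11:15–12:45, 15:30–16:15.
Lars ∩ Hassan ∩ Sven: 09:00–10:45, 11:15–12:45, 15:30–16:15.
Lars ∩ Hassan ∩ Sven ∩ Carlos: 09:30–10:45, 11:15–12:45.
Windows ≥ 60 min: 09:30–10:45, 11:15–12:45.
Latest start in the last window 11:15–12:45 is 12:45 − 60 min = 11:45.

11:45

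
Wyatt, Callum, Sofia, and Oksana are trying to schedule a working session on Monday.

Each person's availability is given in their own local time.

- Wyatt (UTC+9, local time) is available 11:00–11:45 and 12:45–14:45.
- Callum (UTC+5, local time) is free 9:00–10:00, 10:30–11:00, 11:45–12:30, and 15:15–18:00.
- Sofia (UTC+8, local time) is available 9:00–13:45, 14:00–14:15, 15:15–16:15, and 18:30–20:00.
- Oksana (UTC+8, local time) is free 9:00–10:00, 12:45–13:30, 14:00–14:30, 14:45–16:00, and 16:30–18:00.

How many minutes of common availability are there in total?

15 minutes

Wyatt → UTC: 02:00–02:45, 03:45–05:45.
Callum → UTC: 04:00–05:00, 05:30–06:00, 06:45–07:30, 10:15–13:00.
Sofia → UTC: 01:00–05:45, 06:00–06:15, 07:15–08:15, 10:30–12:00.
Oksana → UTC: 01:00–02:00, 04:45–05:30, 06:00–06:30, 06:45–08:00, 08:30–10:00.
Wyatt ∩ Callum: 04:00–05:00, 05:30–05:45.
Wyatt ∩ Callum ∩ Sofia: 04:00–05:00, 05:30–05:45.
Wyatt ∩ Callum ∩ Sofia ∩ Oksana: 04:45–05:00.
Total common minutes: 15.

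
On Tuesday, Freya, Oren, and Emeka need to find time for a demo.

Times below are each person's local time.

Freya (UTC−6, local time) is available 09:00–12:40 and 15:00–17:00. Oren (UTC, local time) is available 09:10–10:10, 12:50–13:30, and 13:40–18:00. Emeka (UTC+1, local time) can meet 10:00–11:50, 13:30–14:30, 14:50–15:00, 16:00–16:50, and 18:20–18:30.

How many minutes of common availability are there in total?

Freya → UTC: 15:00–18:40, 21:00–23:00.
Oren → UTC: 09:10–10:10, 12:50–13:30, 13:40–18:00.
Emeka → UTC: 09:00–10:50, 12:30–13:30, 13:50–14:00, 15:00–15:50, 17:20–17:30.
Freya ∩ Oren: 15:00–18:00.
Freya ∩ Oren ∩ Emeka: 15:00–15:50, 17:20–17:30.
Total common minutes: 50 + 10 = 60.

60 minutes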